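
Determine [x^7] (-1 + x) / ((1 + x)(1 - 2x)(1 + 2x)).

170

Partial fractions give a closed form: a_n = (2/3)·(-1)^n + (-1/6)·2^n + (-3/2)·(-2)^n.
At n = 7: a_7 = 170.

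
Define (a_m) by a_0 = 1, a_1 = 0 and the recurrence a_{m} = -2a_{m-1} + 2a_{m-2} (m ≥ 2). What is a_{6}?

88

The ordinary generating function has denominator 1 + 2z - 2z^2.
Iterating the recurrence: a_0,…,a_{6} = 1, 0, 2, -4, 12, -32, 88.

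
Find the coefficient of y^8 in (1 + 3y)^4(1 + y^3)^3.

162

(1 + 3y)^4 has coefficients 1,12,54,108,81 for degrees 0…4.
(1 + y^3)^3 has coefficients 1,0,0,3,0,0,3,0,0 for degrees 0…8.
[y^8] = 1·0 + 12·0 + 54·3 + 108·0 + 81·0 = 162.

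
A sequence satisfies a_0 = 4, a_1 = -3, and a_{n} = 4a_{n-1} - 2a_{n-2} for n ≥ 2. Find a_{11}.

-1388192

The ordinary generating function has denominator 1 - 4q + 2q^2.
Iterating the recurrence: a_0,…,a_{11} = 4, -3, -20, -74, -256, -876, -2992, -10216, -34880, -119088, -406592, -1388192.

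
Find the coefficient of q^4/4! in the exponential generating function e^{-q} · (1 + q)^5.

The EGF product rule gives c_4 = Σ_{k_1+k_2=4} C(4; k_1,k_2) · ∏ g_i(k_i), where e^{-q} gives (-1)^k; (1+q)^5 gives the falling factorial (5)_k.
g_1(k) for k = 0…4: 1, -1, 1, -1, 1.
g_2(k) for k = 0…4: 1, 5, 20, 60, 120.
c_4 = Σ_k C(4,k)·g_1(k)·g_2(4−k) = 1·1·120 + 4·(-1)·60 + 6·1·20 + 4·(-1)·5 + 1·1·1 = 120 − 240 + 120 − 20 + 1 = -19.

-19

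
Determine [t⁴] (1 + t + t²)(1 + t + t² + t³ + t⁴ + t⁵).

(1 + t + t²) has coefficients 1,1,1 for degrees 0…2.
(1 + t + t² + t³ + t⁴ + t⁵) has coefficients 1,1,1,1,1 for degrees 0…4.
[t⁴] = 1·1 + 1·1 + 1·1 = 3.

3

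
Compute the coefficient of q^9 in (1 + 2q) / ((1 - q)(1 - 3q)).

The denominator gives the recurrence a_n = 4a_(n−1) − 3a_(n−2) for n ≥ 3; the numerator fixes a_0 = 1, a_1 = 6, a_2 = 21.
Iterating: 1, 6, 21, 66, 201, 606, 1821, 5466, 16401, 49206, so a_9 = 49206.

49206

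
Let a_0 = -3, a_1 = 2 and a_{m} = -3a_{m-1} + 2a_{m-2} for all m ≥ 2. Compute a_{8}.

-23136

The ordinary generating function has denominator 1 + 3x - 2x^2.
Iterating the recurrence: a_0,…,a_{8} = -3, 2, -12, 40, -144, 512, -1824, 6496, -23136.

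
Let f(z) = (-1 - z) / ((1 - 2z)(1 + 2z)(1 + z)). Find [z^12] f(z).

Partial fractions give a closed form: a_n = (-1/2)·2^n + (-1/2)·(-2)^n.
At n = 12: a_12 = -4096.

-4096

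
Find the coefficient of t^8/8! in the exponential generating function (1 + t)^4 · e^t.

The EGF product rule gives c_8 = Σ_{k_1+k_2=8} C(8; k_1,k_2) · ∏ g_i(k_i), where (1+t)^4 gives the falling factorial (4)_k; e^t gives (1)^k.
g_1(k) for k = 0…8: 1, 4, 12, 24, 24, 0, 0, 0, 0.
g_2(k) for k = 0…8: 1, 1, 1, 1, 1, 1, 1, 1, 1.
c_8 = Σ_k C(8,k)·g_1(k)·g_2(8−k) = 1·1·1 + 8·4·1 + 28·12·1 + 56·24·1 + 70·24·1 = 1 + 32 + 336 + 1344 + 1680 = 3393.

3393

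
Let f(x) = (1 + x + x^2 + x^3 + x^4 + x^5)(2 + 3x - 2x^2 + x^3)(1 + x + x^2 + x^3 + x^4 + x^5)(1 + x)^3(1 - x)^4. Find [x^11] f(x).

-14

(1 + x + x^2 + x^3 + x^4 + x^5) has coefficients 1,1,1,1,1,1 for degrees 0…5.
(2 + 3x - 2x^2 + x^3) has coefficients 2,3,-2,1,0,0,0,0,0,0,0,0 for degrees 0…11.
Multiplying by (1 + x + x^2 + x^3 + x^4 + x^5) gives running coefficients 2,5,3,4,4,4,2,-1,1,0,0,0 for degrees 0…11.
Multiplying by (1 + x)^3 gives running coefficients 2,11,24,30,30,31,30,21,8,2,2,1 for degrees 0…11.
Finally multiplying by (1 - x)^4, the product of all factors after the first has coefficients 2,3,-8,-8,12,6,-10,-3,10,7,-12,-6 for degrees 0…11.
[x^11] = 1·(-6) + 1·(-12) + 1·7 + 1·10 + 1·(-3) + 1·(-10) = -14.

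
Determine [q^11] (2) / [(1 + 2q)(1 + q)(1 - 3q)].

Partial fractions give a closed form: a_n = (8/5)·(-2)^n + (-1/2)·(-1)^n + (9/10)·3^n.
At n = 11: a_11 = 156156.

156156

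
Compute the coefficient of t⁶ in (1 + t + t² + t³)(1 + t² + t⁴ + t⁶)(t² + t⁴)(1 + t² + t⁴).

(1 + t + t² + t³) has coefficients 1,1,1,1 for degrees 0…3.
(1 + t² + t⁴ + t⁶) has coefficients 1,0,1,0,1,0,1 for degrees 0…6.
Multiplying by (t² + t⁴) gives running coefficients 0,0,1,0,2,0,2 for degrees 0…6.
Finally multiplying by (1 + t² + t⁴), the product of all factors after the first has coefficients 0,0,1,0,3,0,5 for degrees 0…6.
[t⁶] = 1·5 + 1·0 + 1·3 + 1·0 = 8.

8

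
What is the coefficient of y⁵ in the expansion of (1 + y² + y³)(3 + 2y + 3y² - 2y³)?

1

(1 + y² + y³) has coefficients 1,0,1,1 for degrees 0…3.
(3 + 2y + 3y² - 2y³) has coefficients 3,2,3,-2,0,0 for degrees 0…5.
[y⁵] = 1·0 + 1·(-2) + 1·3 = 1.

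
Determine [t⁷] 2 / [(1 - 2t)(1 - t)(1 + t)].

340

Partial fractions give a closed form: a_n = (8/3)·2^n + (-1)·1^n + (1/3)·(-1)^n.
At n = 7: a_7 = 340.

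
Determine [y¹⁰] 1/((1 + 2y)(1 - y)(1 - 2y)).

Partial fractions give a closed form: a_n = (1/3)·(-2)^n + (-1/3)·1^n + (1)·2^n.
At n = 10: a_10 = 1365.

1365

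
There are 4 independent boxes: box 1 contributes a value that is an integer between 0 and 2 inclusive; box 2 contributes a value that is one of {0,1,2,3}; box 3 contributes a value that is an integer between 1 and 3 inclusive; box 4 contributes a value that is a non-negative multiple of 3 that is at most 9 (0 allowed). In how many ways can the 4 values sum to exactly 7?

12

The generating function for the choices is (1 + z + z^2)·(1 + z + z^2 + z^3)·(z + z^2 + z^3)·(1 + z^3 + z^6 + z^9); the count is [z^7].
(1 + z + z^2) has coefficients 1,1,1 for degrees 0…2.
(1 + z + z^2 + z^3) has coefficients 1,1,1,1,0,0,0,0 for degrees 0…7.
Multiplying by (z + z^2 + z^3) gives running coefficients 0,1,2,3,3,2,1,0 for degrees 0…7.
Finally multiplying by (1 + z^3 + z^6 + z^9), the product of all factors after the first has coefficients 0,1,2,3,4,4,4,4 for degrees 0…7.
[z^7] = 1·4 + 1·4 + 1·4 = 12.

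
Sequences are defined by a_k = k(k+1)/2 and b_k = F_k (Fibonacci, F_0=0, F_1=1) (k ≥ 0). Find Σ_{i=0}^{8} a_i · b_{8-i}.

176

This is [x^8] in the product of the two ordinary generating functions.
Σ = 0·21 + 1·13 + 3·8 + 6·5 + 10·3 + 15·2 + 21·1 + 28·1 + 36·0 = 176.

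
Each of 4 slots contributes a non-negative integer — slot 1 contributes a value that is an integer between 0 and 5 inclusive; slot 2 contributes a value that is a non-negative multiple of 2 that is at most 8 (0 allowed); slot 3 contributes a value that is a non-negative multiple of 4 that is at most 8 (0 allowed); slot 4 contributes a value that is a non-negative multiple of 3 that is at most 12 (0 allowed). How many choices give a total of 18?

The generating function for the choices is (1 + q + q^2 + q^3 + q^4 + q^5)·(1 + q^2 + q^4 + q^6 + q^8)·(1 + q^4 + q^8)·(1 + q^3 + q^6 + q^9 + q^12); the count is [q^18].
(1 + q + q^2 + q^3 + q^4 + q^5) has coefficients 1,1,1,1,1,1 for degrees 0…5.
(1 + q^2 + q^4 + q^6 + q^8) has coefficients 1,0,1,0,1,0,1,0,1,0,0,0,0,0,0,0,0,0,0 for degrees 0…18.
Multiplying by (1 + q^4 + q^8) gives running coefficients 1,0,1,0,2,0,2,0,3,0,2,0,2,0,1,0,1,0,0 for degrees 0…18.
Finally multiplying by (1 + q^3 + q^6 + q^9 + q^12), the product of all factors after the first has coefficients 1,0,1,1,2,1,3,2,4,3,4,4,5,4,5,4,5,4,4 for degrees 0…18.
[q^18] = 1·4 + 1·4 + 1·5 + 1·4 + 1·5 + 1·4 = 26.

26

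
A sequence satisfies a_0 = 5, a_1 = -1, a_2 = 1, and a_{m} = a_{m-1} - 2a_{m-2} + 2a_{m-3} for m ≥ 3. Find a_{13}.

-295

The ordinary generating function has denominator 1 - x + 2x^2 - 2x^3.
Iterating the recurrence: a_0,…,a_{13} = 5, -1, 1, 13, 9, -15, -7, 41, 25, -71, -39, 153, 89, -295.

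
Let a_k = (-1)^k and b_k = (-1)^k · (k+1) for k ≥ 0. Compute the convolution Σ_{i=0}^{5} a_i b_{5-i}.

Write out a_i and b_{5-i} for i = 0,…,5 and sum the products.
Σ = 1·(-6) − 1·5 + 1·(-4) − 1·3 + 1·(-2) − 1·1 = -21.

-21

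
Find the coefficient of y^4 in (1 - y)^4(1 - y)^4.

(1 - y)^4 has coefficients 1,-4,6,-4,1 for degrees 0…4.
(1 - y)^4 has coefficients 1,-4,6,-4,1 for degrees 0…4.
[y^4] = 1·1 − 4·(-4) + 6·6 − 4·(-4) + 1·1 = 70.

70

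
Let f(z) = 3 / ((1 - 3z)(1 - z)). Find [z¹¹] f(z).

Partial fractions give a closed form: a_n = (9/2)·3^n + (-3/2)·1^n.
At n = 11: a_11 = 797160.

797160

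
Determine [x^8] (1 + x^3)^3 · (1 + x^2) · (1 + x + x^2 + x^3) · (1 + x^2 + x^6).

(1 + x^3)^3 has coefficients 1,0,0,3,0,0,3,0,0 for degrees 0…8.
(1 + x^2) has coefficients 1,0,1,0,0,0,0,0,0 for degrees 0…8.
Multiplying by (1 + x + x^2 + x^3) gives running coefficients 1,1,2,2,1,1,0,0,0 for degrees 0…8.
Finally multiplying by (1 + x^2 + x^6), the product of all factors after the first has coefficients 1,1,3,3,3,3,2,2,2 for degrees 0…8.
[x^8] = 1·2 + 3·3 + 3·3 = 20.

20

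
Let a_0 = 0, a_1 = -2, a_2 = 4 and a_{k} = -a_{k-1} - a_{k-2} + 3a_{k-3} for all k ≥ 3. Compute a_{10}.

The ordinary generating function has denominator 1 + z + z^2 - 3z^3.
Iterating the recurrence: a_0,…,a_{10} = 0, -2, 4, -2, -8, 22, -20, -26, 112, -146, -44.

-44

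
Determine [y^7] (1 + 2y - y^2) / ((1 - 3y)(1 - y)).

The denominator gives the recurrence a_n = 4a_(n−1) − 3a_(n−2) for n ≥ 3; the numerator fixes a_0 = 1, a_1 = 6, a_2 = 20.
Iterating: 1, 6, 20, 62, 188, 566, 1700, 5102, so a_7 = 5102.

5102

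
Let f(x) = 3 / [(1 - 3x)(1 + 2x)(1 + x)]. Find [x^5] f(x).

252

Partial fractions give a closed form: a_n = (27/20)·3^n + (12/5)·(-2)^n + (-3/4)·(-1)^n.
At n = 5: a_5 = 252.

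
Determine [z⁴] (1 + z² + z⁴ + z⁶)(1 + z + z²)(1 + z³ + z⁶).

3

(1 + z² + z⁴ + z⁶) has coefficients 1,0,1,0,1 for degrees 0…4.
(1 + z + z²) has coefficients 1,1,1,0,0 for degrees 0…4.
Finally multiplying by (1 + z³ + z⁶), the product of all factors after the first has coefficients 1,1,1,1,1 for degrees 0…4.
[z⁴] = 1·1 + 1·1 + 1·1 = 3.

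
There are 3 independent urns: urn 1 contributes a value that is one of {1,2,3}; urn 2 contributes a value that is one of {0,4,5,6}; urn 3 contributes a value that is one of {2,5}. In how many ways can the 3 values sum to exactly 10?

3

The generating function for the choices is (y + y² + y³)·(1 + y⁴ + y⁵ + y⁶)·(y² + y⁵); the count is [y¹⁰].
(y + y² + y³) has coefficients 0,1,1,1 for degrees 0…3.
(1 + y⁴ + y⁵ + y⁶) has coefficients 1,0,0,0,1,1,1,0,0,0,0 for degrees 0…10.
Finally multiplying by (y² + y⁵), the product of all factors after the first has coefficients 0,0,1,0,0,1,1,1,1,1,1 for degrees 0…10.
[y¹⁰] = 1·1 + 1·1 + 1·1 = 3.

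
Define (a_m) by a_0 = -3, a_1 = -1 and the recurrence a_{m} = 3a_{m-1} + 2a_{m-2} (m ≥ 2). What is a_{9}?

The ordinary generating function has denominator 1 - 3t - 2t^2.
Iterating the recurrence: a_0,…,a_{9} = -3, -1, -9, -29, -105, -373, -1329, -4733, -16857, -60037.

-60037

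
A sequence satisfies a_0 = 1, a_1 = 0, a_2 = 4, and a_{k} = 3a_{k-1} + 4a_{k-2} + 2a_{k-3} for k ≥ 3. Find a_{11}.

The ordinary generating function has denominator 1 - 3x - 4x^2 - 2x^3.
Iterating the recurrence: a_0,…,a_{11} = 1, 0, 4, 14, 58, 238, 974, 3990, 16342, 66934, 274150, 1122870.

1122870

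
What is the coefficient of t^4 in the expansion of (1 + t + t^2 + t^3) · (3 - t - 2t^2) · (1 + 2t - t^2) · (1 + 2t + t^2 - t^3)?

(1 + t + t^2 + t^3) has coefficients 1,1,1,1 for degrees 0…3.
(3 - t - 2t^2) has coefficients 3,-1,-2,0,0 for degrees 0…4.
Multiplying by (1 + 2t - t^2) gives running coefficients 3,5,-7,-3,2 for degrees 0…4.
Finally multiplying by (1 + 2t + t^2 - t^3), the product of all factors after the first has coefficients 3,11,6,-15,-16 for degrees 0…4.
[t^4] = 1·(-16) + 1·(-15) + 1·6 + 1·11 = -14.

-14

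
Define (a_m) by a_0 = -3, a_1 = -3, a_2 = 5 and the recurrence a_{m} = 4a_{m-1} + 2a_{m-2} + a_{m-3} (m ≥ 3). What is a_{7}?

The ordinary generating function has denominator 1 - 4t - 2t^2 - t^3.
Iterating the recurrence: a_0,…,a_{7} = -3, -3, 5, 11, 51, 231, 1037, 4661.

4661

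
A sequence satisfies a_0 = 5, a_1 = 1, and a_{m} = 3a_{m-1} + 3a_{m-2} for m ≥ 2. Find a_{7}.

The ordinary generating function has denominator 1 - 3x - 3x^2.
Iterating the recurrence: a_0,…,a_{7} = 5, 1, 18, 57, 225, 846, 3213, 12177.

12177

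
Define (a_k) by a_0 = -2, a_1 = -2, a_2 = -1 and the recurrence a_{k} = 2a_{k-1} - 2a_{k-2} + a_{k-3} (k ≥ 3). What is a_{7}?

-2

The ordinary generating function has denominator 1 - 2y + 2y^2 - y^3.
Iterating the recurrence: a_0,…,a_{7} = -2, -2, -1, 0, 0, -1, -2, -2.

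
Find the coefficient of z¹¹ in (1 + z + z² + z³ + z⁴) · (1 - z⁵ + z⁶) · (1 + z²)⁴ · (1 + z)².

8

(1 + z + z² + z³ + z⁴) has coefficients 1,1,1,1,1 for degrees 0…4.
(1 - z⁵ + z⁶) has coefficients 1,0,0,0,0,-1,1,0,0,0,0,0 for degrees 0…11.
Multiplying by (1 + z²)⁴ gives running coefficients 1,0,4,0,6,-1,5,-4,5,-6,6,-4 for degrees 0…11.
Finally multiplying by (1 + z)², the product of all factors after the first has coefficients 1,2,5,8,10,11,9,5,2,0,-1,2 for degrees 0…11.
[z¹¹] = 1·2 + 1·(-1) + 1·0 + 1·2 + 1·5 = 8.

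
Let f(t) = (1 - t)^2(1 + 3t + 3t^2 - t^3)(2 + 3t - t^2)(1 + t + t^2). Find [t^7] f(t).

10

(1 - t)^2 has coefficients 1,-2,1 for degrees 0…2.
(1 + 3t + 3t^2 - t^3) has coefficients 1,3,3,-1,0,0,0,0 for degrees 0…7.
Multiplying by (2 + 3t - t^2) gives running coefficients 2,9,14,4,-6,1,0,0 for degrees 0…7.
Finally multiplying by (1 + t + t^2), the product of all factors after the first has coefficients 2,11,25,27,12,-1,-5,1 for degrees 0…7.
[t^7] = 1·1 − 2·(-5) + 1·(-1) = 10.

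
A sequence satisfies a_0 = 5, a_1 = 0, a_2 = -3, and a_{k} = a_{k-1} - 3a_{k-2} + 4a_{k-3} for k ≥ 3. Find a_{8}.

The ordinary generating function has denominator 1 - y + 3y^2 - 4y^3.
Iterating the recurrence: a_0,…,a_{8} = 5, 0, -3, 17, 26, -37, -47, 168, 161.

161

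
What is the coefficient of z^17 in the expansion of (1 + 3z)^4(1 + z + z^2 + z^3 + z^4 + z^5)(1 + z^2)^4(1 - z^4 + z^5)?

(1 + 3z)^4 has coefficients 1,12,54,108,81 for degrees 0…4.
(1 + z + z^2 + z^3 + z^4 + z^5) has coefficients 1,1,1,1,1,1,0,0,0,0,0,0,0,0,0,0,0,0 for degrees 0…17.
Multiplying by (1 + z^2)^4 gives running coefficients 1,1,5,5,11,11,14,14,11,11,5,5,1,1,0,0,0,0 for degrees 0…17.
Finally multiplying by (1 - z^4 + z^5), the product of all factors after the first has coefficients 1,1,5,5,10,11,10,14,5,11,2,5,4,1,6,0,4,0 for degrees 0…17.
[z^17] = 1·0 + 12·4 + 54·0 + 108·6 + 81·1 = 777.

777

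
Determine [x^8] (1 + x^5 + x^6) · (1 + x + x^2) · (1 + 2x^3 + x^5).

3

(1 + x^5 + x^6) has coefficients 1,0,0,0,0,1,1 for degrees 0…6.
(1 + x + x^2) has coefficients 1,1,1,0,0,0,0,0,0 for degrees 0…8.
Finally multiplying by (1 + 2x^3 + x^5), the product of all factors after the first has coefficients 1,1,1,2,2,3,1,1,0 for degrees 0…8.
[x^8] = 1·0 + 1·2 + 1·1 = 3.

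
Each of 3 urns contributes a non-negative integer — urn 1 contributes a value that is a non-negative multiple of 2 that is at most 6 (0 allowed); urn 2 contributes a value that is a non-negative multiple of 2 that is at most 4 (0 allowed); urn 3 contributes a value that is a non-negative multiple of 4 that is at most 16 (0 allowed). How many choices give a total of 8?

The generating function for the choices is (1 + y² + y⁴ + y⁶)·(1 + y² + y⁴)·(1 + y⁴ + y⁸ + y¹² + y¹⁶); the count is [y⁸].
(1 + y² + y⁴ + y⁶) has coefficients 1,0,1,0,1,0,1 for degrees 0…6.
(1 + y² + y⁴) has coefficients 1,0,1,0,1,0,0,0,0 for degrees 0…8.
Finally multiplying by (1 + y⁴ + y⁸ + y¹² + y¹⁶), the product of all factors after the first has coefficients 1,0,1,0,2,0,1,0,2 for degrees 0…8.
[y⁸] = 1·2 + 1·1 + 1·2 + 1·1 = 6.

6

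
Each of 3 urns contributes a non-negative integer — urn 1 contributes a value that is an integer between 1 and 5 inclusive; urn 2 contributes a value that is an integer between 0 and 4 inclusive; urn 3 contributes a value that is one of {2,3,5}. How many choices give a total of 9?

11

The generating function for the choices is (t + t² + t³ + t⁴ + t⁵)·(1 + t + t² + t³ + t⁴)·(t² + t³ + t⁵); the count is [t⁹].
(t + t² + t³ + t⁴ + t⁵) has coefficients 0,1,1,1,1,1 for degrees 0…5.
(1 + t + t² + t³ + t⁴) has coefficients 1,1,1,1,1,0,0,0,0,0 for degrees 0…9.
Finally multiplying by (t² + t³ + t⁵), the product of all factors after the first has coefficients 0,0,1,2,2,3,3,2,1,1 for degrees 0…9.
[t⁹] = 1·1 + 1·2 + 1·3 + 1·3 + 1·2 = 11.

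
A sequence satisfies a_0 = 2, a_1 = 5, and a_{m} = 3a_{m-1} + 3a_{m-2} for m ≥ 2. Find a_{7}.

The ordinary generating function has denominator 1 - 3z - 3z^2.
Iterating the recurrence: a_0,…,a_{7} = 2, 5, 21, 78, 297, 1125, 4266, 16173.

16173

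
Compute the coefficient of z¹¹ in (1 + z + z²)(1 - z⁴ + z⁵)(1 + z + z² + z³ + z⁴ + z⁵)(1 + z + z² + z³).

(1 + z + z²) has coefficients 1,1,1 for degrees 0…2.
(1 - z⁴ + z⁵) has coefficients 1,0,0,0,-1,1,0,0,0,0,0,0 for degrees 0…11.
Multiplying by (1 + z + z² + z³ + z⁴ + z⁵) gives running coefficients 1,1,1,1,0,1,0,0,0,0,1,0 for degrees 0…11.
Finally multiplying by (1 + z + z² + z³), the product of all factors after the first has coefficients 1,2,3,4,3,3,2,1,1,0,1,1 for degrees 0…11.
[z¹¹] = 1·1 + 1·1 + 1·0 = 2.

2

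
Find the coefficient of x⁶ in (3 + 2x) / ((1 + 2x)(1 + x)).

255

The denominator gives the recurrence a_n = −3a_(n−1) − 2a_(n−2) for n ≥ 3; the numerator fixes a_0 = 3, a_1 = -7, a_2 = 15.
Iterating: 3, -7, 15, -31, 63, -127, 255, so a_6 = 255.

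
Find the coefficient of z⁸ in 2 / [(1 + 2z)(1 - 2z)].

512

Partial fractions give a closed form: a_n = (1)·(-2)^n + (1)·2^n.
At n = 8: a_8 = 512.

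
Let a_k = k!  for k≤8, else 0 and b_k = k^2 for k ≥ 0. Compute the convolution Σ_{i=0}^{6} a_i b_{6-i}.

363

The convolution is the t^6 coefficient of A(t)B(t).
Σ = 1·36 + 1·25 + 2·16 + 6·9 + 24·4 + 120·1 + 720·0 = 363.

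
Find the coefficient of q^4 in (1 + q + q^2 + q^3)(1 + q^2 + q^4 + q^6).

2

(1 + q + q^2 + q^3) has coefficients 1,1,1,1 for degrees 0…3.
(1 + q^2 + q^4 + q^6) has coefficients 1,0,1,0,1 for degrees 0…4.
[q^4] = 1·1 + 1·0 + 1·1 + 1·0 = 2.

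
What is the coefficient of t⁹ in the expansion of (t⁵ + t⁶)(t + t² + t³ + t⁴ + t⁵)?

2

(t⁵ + t⁶) has coefficients 0,0,0,0,0,1,1 for degrees 0…6.
(t + t² + t³ + t⁴ + t⁵) has coefficients 0,1,1,1,1,1,0,0,0,0 for degrees 0…9.
[t⁹] = 1·1 + 1·1 = 2.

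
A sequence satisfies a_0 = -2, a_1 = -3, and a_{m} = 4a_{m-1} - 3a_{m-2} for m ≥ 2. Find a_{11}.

-88575

The ordinary generating function has denominator 1 - 4q + 3q^2.
Iterating the recurrence: a_0,…,a_{11} = -2, -3, -6, -15, -42, -123, -366, -1095, -3282, -9843, -29526, -88575.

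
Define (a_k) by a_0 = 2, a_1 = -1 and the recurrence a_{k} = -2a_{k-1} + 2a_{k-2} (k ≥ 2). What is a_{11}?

-45024

The ordinary generating function has denominator 1 + 2z - 2z^2.
Iterating the recurrence: a_0,…,a_{11} = 2, -1, 6, -14, 40, -108, 296, -808, 2208, -6032, 16480, -45024.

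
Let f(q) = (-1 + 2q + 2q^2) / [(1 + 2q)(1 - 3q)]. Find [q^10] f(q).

-4551

The denominator gives the recurrence a_n = a_(n−1) + 6a_(n−2) for n ≥ 3; the numerator fixes a_0 = -1, a_1 = 1, a_2 = -3.
Iterating: -1, 1, -3, 3, -15, 3, -87, -69, -591, -1005, -4551, so a_10 = -4551.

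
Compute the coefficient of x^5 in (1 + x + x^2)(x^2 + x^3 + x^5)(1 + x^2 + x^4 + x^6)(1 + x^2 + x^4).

6

(1 + x + x^2) has coefficients 1,1,1 for degrees 0…2.
(x^2 + x^3 + x^5) has coefficients 0,0,1,1,0,1 for degrees 0…5.
Multiplying by (1 + x^2 + x^4 + x^6) gives running coefficients 0,0,1,1,1,2 for degrees 0…5.
Finally multiplying by (1 + x^2 + x^4), the product of all factors after the first has coefficients 0,0,1,1,2,3 for degrees 0…5.
[x^5] = 1·3 + 1·2 + 1·1 = 6.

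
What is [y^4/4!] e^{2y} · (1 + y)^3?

304

The EGF product rule gives c_4 = Σ_{k_1+k_2=4} C(4; k_1,k_2) · ∏ g_i(k_i), where e^{2y} gives (2)^k; (1+y)^3 gives the falling factorial (3)_k.
g_1(k) for k = 0…4: 1, 2, 4, 8, 16.
g_2(k) for k = 0…4: 1, 3, 6, 6, 0.
c_4 = Σ_k C(4,k)·g_1(k)·g_2(4−k) = 4·2·6 + 6·4·6 + 4·8·3 + 1·16·1 = 48 + 144 + 96 + 16 = 304.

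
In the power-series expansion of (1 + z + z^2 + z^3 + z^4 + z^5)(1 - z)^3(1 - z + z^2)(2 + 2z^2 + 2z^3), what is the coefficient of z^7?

(1 + z + z^2 + z^3 + z^4 + z^5) has coefficients 1,1,1,1,1,1 for degrees 0…5.
(1 - z)^3 has coefficients 1,-3,3,-1,0,0,0,0 for degrees 0…7.
Multiplying by (1 - z + z^2) gives running coefficients 1,-4,7,-7,4,-1,0,0 for degrees 0…7.
Finally multiplying by (2 + 2z^2 + 2z^3), the product of all factors after the first has coefficients 2,-8,16,-20,14,-2,-6,6 for degrees 0…7.
[z^7] = 1·6 + 1·(-6) + 1·(-2) + 1·14 + 1·(-20) + 1·16 = 8.

8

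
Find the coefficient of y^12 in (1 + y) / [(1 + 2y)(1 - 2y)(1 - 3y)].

Partial fractions give a closed form: a_n = (1/10)·(-2)^n + (-3/2)·2^n + (12/5)·3^n.
At n = 12: a_12 = 1269724.

1269724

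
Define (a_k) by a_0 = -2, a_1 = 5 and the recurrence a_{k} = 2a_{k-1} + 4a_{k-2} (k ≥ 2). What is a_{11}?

230400

The ordinary generating function has denominator 1 - 2q - 4q^2.
Iterating the recurrence: a_0,…,a_{11} = -2, 5, 2, 24, 56, 208, 640, 2112, 6784, 22016, 71168, 230400.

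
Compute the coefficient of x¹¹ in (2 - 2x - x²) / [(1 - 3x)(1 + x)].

162384

The denominator gives the recurrence a_n = 2a_(n−1) + 3a_(n−2) for n ≥ 3; the numerator fixes a_0 = 2, a_1 = 2, a_2 = 9.
Iterating: 2, 2, 9, 24, 75, 222, 669, 2004, 6015, 18042, 54129, 162384, so a_11 = 162384.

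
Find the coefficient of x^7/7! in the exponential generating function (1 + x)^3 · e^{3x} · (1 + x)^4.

2228544

The EGF product rule gives c_7 = Σ_{k_1+k_2+k_3=7} C(7; k_1,k_2,k_3) · ∏ g_i(k_i), where (1+x)^3 gives the falling factorial (3)_k; e^{3x} gives (3)^k; (1+x)^4 gives the falling factorial (4)_k.
g_1(k) for k = 0…7: 1, 3, 6, 6, 0, 0, 0, 0.
g_2(k) for k = 0…7: 1, 3, 9, 27, 81, 243, 729, 2187.
g_3(k) for k = 0…7: 1, 4, 12, 24, 24, 0, 0, 0.
First combine the last two factors: h(k) = Σ_j C(k,j)·g_2(j)·g_3(k−j) for k = 0…7: 1, 7, 45, 267, 1473, 7623, 37341, 174555.
c_7 = Σ_k C(7,k)·g_1(k)·h(7−k) = 1·1·174555 + 7·3·37341 + 21·6·7623 + 35·6·1473 = 174555 + 784161 + 960498 + 309330 = 2228544.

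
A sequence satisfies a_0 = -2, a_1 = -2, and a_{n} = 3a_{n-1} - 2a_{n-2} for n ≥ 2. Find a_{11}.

-2

The ordinary generating function has denominator 1 - 3t + 2t^2.
Iterating the recurrence: a_0,…,a_{11} = -2, -2, -2, -2, -2, -2, -2, -2, -2, -2, -2, -2.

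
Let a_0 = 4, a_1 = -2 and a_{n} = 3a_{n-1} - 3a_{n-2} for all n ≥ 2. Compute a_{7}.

54

The ordinary generating function has denominator 1 - 3t + 3t^2.
Iterating the recurrence: a_0,…,a_{7} = 4, -2, -18, -48, -90, -126, -108, 54.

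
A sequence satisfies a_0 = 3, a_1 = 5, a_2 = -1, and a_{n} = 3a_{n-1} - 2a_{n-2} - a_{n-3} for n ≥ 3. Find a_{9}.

The ordinary generating function has denominator 1 - 3y + 2y^2 + y^3.
Iterating the recurrence: a_0,…,a_{9} = 3, 5, -1, -16, -51, -120, -242, -435, -701, -991.

-991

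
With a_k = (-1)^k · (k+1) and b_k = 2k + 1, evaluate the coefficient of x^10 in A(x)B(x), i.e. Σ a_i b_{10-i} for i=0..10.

6

The convolution is the t^10 coefficient of A(t)B(t).
Σ = 1·21 − 2·19 + 3·17 − 4·15 + 5·13 − 6·11 + 7·9 − 8·7 + 9·5 − 10·3 + 11·1 = 6.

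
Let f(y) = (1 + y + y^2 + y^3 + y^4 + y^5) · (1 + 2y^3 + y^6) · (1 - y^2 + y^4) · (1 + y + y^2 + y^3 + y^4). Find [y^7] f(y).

(1 + y + y^2 + y^3 + y^4 + y^5) has coefficients 1,1,1,1,1,1 for degrees 0…5.
(1 + 2y^3 + y^6) has coefficients 1,0,0,2,0,0,1,0 for degrees 0…7.
Multiplying by (1 - y^2 + y^4) gives running coefficients 1,0,-1,2,1,-2,1,2 for degrees 0…7.
Finally multiplying by (1 + y + y^2 + y^3 + y^4), the product of all factors after the first has coefficients 1,1,0,2,3,0,1,4 for degrees 0…7.
[y^7] = 1·4 + 1·1 + 1·0 + 1·3 + 1·2 + 1·0 = 10.

10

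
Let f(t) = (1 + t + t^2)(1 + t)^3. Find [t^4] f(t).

4

(1 + t + t^2) has coefficients 1,1,1 for degrees 0…2.
(1 + t)^3 has coefficients 1,3,3,1,0 for degrees 0…4.
[t^4] = 1·0 + 1·1 + 1·3 = 4.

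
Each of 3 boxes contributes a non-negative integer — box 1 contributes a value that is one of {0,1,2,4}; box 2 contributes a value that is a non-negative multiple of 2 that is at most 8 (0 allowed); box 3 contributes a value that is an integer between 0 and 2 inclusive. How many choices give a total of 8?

The generating function for the choices is (1 + z + z^2 + z^4)·(1 + z^2 + z^4 + z^6 + z^8)·(1 + z + z^2); the count is [z^8].
(1 + z + z^2 + z^4) has coefficients 1,1,1,0,1 for degrees 0…4.
(1 + z^2 + z^4 + z^6 + z^8) has coefficients 1,0,1,0,1,0,1,0,1 for degrees 0…8.
Finally multiplying by (1 + z + z^2), the product of all factors after the first has coefficients 1,1,2,1,2,1,2,1,2 for degrees 0…8.
[z^8] = 1·2 + 1·1 + 1·2 + 1·2 = 7.

7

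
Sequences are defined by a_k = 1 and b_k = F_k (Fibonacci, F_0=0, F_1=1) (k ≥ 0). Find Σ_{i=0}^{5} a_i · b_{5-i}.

12

The convolution is the t^5 coefficient of A(t)B(t).
Σ = 1·5 + 1·3 + 1·2 + 1·1 + 1·1 + 1·0 = 12.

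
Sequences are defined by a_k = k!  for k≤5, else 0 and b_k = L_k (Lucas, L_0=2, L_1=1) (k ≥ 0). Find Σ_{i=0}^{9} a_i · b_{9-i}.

This is [x^9] in the product of the two ordinary generating functions.
Σ = 1·76 + 1·47 + 2·29 + 6·18 + 24·11 + 120·7 + 0·4 + 0·3 + 0·1 + 0·2 = 1393.

1393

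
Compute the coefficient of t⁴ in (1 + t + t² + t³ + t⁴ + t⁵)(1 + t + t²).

(1 + t + t² + t³ + t⁴ + t⁵) has coefficients 1,1,1,1,1 for degrees 0…4.
(1 + t + t²) has coefficients 1,1,1,0,0 for degrees 0…4.
[t⁴] = 1·0 + 1·0 + 1·1 + 1·1 + 1·1 = 3.

3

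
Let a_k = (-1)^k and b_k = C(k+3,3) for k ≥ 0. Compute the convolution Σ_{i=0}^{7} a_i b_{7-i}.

70

Write out a_i and b_{7-i} for i = 0,…,7 and sum the products.
Σ = 1·120 − 1·84 + 1·56 − 1·35 + 1·20 − 1·10 + 1·4 − 1·1 = 70.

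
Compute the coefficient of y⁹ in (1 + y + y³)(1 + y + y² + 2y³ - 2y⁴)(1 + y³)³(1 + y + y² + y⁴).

(1 + y + y³) has coefficients 1,1,0,1 for degrees 0…3.
(1 + y + y² + 2y³ - 2y⁴) has coefficients 1,1,1,2,-2,0,0,0,0,0 for degrees 0…9.
Multiplying by (1 + y³)³ gives running coefficients 1,1,1,5,1,3,9,-3,3,7 for degrees 0…9.
Finally multiplying by (1 + y + y² + y⁴), the product of all factors after the first has coefficients 1,2,3,7,8,10,14,14,10,10 for degrees 0…9.
[y⁹] = 1·10 + 1·10 + 1·14 = 34.

34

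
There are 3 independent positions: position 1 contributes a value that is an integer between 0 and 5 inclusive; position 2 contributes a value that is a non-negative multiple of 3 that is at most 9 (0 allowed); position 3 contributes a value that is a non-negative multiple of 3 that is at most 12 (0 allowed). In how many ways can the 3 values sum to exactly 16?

The generating function for the choices is (1 + z + z^2 + z^3 + z^4 + z^5)·(1 + z^3 + z^6 + z^9)·(1 + z^3 + z^6 + z^9 + z^12); the count is [z^16].
(1 + z + z^2 + z^3 + z^4 + z^5) has coefficients 1,1,1,1,1,1 for degrees 0…5.
(1 + z^3 + z^6 + z^9) has coefficients 1,0,0,1,0,0,1,0,0,1,0,0,0,0,0,0,0 for degrees 0…16.
Finally multiplying by (1 + z^3 + z^6 + z^9 + z^12), the product of all factors after the first has coefficients 1,0,0,2,0,0,3,0,0,4,0,0,4,0,0,3,0 for degrees 0…16.
[z^16] = 1·0 + 1·3 + 1·0 + 1·0 + 1·4 + 1·0 = 7.

7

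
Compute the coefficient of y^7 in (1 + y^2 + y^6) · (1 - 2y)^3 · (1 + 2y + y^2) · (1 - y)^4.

(1 + y^2 + y^6) has coefficients 1,0,1,0,0,0,1 for degrees 0…6.
(1 - 2y)^3 has coefficients 1,-6,12,-8,0,0,0,0 for degrees 0…7.
Multiplying by (1 + 2y + y^2) gives running coefficients 1,-4,1,10,-4,-8,0,0 for degrees 0…7.
Finally multiplying by (1 - y)^4, the product of all factors after the first has coefficients 1,-8,23,-22,-21,60,-31,-22 for degrees 0…7.
[y^7] = 1·(-22) + 1·60 + 1·(-8) = 30.

30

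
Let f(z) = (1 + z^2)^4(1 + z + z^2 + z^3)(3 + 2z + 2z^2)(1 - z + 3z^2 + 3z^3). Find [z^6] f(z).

241

(1 + z^2)^4 has coefficients 1,0,4,0,6,0,4 for degrees 0…6.
(1 + z + z^2 + z^3) has coefficients 1,1,1,1,0,0,0 for degrees 0…6.
Multiplying by (3 + 2z + 2z^2) gives running coefficients 3,5,7,7,4,2,0 for degrees 0…6.
Finally multiplying by (1 - z + 3z^2 + 3z^3), the product of all factors after the first has coefficients 3,2,11,24,33,40,31 for degrees 0…6.
[z^6] = 1·31 + 4·33 + 6·11 + 4·3 = 241.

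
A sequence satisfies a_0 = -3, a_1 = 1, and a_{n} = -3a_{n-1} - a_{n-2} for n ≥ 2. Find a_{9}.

-377

The ordinary generating function has denominator 1 + 3z + z^2.
Iterating the recurrence: a_0,…,a_{9} = -3, 1, 0, -1, 3, -8, 21, -55, 144, -377.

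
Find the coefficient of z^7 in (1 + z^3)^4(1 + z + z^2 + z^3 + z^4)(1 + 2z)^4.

426

(1 + z^3)^4 has coefficients 1,0,0,4,0,0,6,0 for degrees 0…7.
(1 + z + z^2 + z^3 + z^4) has coefficients 1,1,1,1,1,0,0,0 for degrees 0…7.
Finally multiplying by (1 + 2z)^4, the product of all factors after the first has coefficients 1,9,33,65,81,80,72,48 for degrees 0…7.
[z^7] = 1·48 + 4·81 + 6·9 = 426.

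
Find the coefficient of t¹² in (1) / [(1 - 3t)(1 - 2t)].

The denominator gives the recurrence a_n = 5a_(n−1) − 6a_(n−2) for n ≥ 2; the numerator fixes a_0 = 1, a_1 = 5.
Iterating: 1, 5, 19, 65, 211, 665, 2059, 6305, 19171, 58025, 175099, 527345, 1586131, so a_12 = 1586131.

1586131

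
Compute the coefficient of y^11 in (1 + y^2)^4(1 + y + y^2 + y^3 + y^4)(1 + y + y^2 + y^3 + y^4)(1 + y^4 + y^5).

127

(1 + y^2)^4 has coefficients 1,0,4,0,6,0,4,0,1 for degrees 0…8.
(1 + y + y^2 + y^3 + y^4) has coefficients 1,1,1,1,1,0,0,0,0,0,0,0 for degrees 0…11.
Multiplying by (1 + y + y^2 + y^3 + y^4) gives running coefficients 1,2,3,4,5,4,3,2,1,0,0,0 for degrees 0…11.
Finally multiplying by (1 + y^4 + y^5), the product of all factors after the first has coefficients 1,2,3,4,6,7,8,9,10,9,7,5 for degrees 0…11.
[y^11] = 1·5 + 4·9 + 6·9 + 4·7 + 1·4 = 127.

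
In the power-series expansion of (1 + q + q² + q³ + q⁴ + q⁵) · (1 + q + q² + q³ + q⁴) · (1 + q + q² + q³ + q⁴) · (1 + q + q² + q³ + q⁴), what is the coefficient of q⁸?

95

(1 + q + q² + q³ + q⁴ + q⁵) has coefficients 1,1,1,1,1,1 for degrees 0…5.
(1 + q + q² + q³ + q⁴) has coefficients 1,1,1,1,1,0,0,0,0 for degrees 0…8.
Multiplying by (1 + q + q² + q³ + q⁴) gives running coefficients 1,2,3,4,5,4,3,2,1 for degrees 0…8.
Finally multiplying by (1 + q + q² + q³ + q⁴), the product of all factors after the first has coefficients 1,3,6,10,15,18,19,18,15 for degrees 0…8.
[q⁸] = 1·15 + 1·18 + 1·19 + 1·18 + 1·15 + 1·10 = 95.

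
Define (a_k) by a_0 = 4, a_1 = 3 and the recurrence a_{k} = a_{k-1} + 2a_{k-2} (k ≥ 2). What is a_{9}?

The ordinary generating function has denominator 1 - y - 2y^2.
Iterating the recurrence: a_0,…,a_{9} = 4, 3, 11, 17, 39, 73, 151, 297, 599, 1193.

1193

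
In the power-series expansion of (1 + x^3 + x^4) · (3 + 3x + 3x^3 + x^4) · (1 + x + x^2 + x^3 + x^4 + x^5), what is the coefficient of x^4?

19

(1 + x^3 + x^4) has coefficients 1,0,0,1,1 for degrees 0…4.
(3 + 3x + 3x^3 + x^4) has coefficients 3,3,0,3,1 for degrees 0…4.
Finally multiplying by (1 + x + x^2 + x^3 + x^4 + x^5), the product of all factors after the first has coefficients 3,6,6,9,10 for degrees 0…4.
[x^4] = 1·10 + 1·6 + 1·3 = 19.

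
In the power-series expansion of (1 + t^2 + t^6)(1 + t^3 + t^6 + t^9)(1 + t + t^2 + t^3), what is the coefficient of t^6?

(1 + t^2 + t^6) has coefficients 1,0,1,0,0,0,1 for degrees 0…6.
(1 + t^3 + t^6 + t^9) has coefficients 1,0,0,1,0,0,1 for degrees 0…6.
Finally multiplying by (1 + t + t^2 + t^3), the product of all factors after the first has coefficients 1,1,1,2,1,1,2 for degrees 0…6.
[t^6] = 1·2 + 1·1 + 1·1 = 4.

4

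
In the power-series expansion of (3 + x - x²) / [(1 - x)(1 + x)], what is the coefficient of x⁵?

1

The denominator gives the recurrence a_n = a_(n−2) for n ≥ 3; the numerator fixes a_0 = 3, a_1 = 1, a_2 = 2.
Iterating: 3, 1, 2, 1, 2, 1, so a_5 = 1.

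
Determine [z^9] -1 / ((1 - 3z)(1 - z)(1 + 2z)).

Partial fractions give a closed form: a_n = (-9/10)·3^n + (1/6)·1^n + (-4/15)·(-2)^n.
At n = 9: a_9 = -17578.

-17578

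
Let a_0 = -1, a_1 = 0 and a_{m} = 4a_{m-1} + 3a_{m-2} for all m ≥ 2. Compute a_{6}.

-1227

The ordinary generating function has denominator 1 - 4t - 3t^2.
Iterating the recurrence: a_0,…,a_{6} = -1, 0, -3, -12, -57, -264, -1227.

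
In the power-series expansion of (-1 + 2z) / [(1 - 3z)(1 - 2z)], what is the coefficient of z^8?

Partial fractions give a closed form: a_n = (-1)·3^n.
At n = 8: a_8 = -6561.

-6561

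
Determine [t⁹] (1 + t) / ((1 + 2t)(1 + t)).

Partial fractions give a closed form: a_n = (1)·(-2)^n.
At n = 9: a_9 = -512.

-512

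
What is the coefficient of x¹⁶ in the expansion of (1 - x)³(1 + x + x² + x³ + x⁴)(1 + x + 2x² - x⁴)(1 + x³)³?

-7

(1 - x)³ has coefficients 1,-3,3,-1 for degrees 0…3.
(1 + x + x² + x³ + x⁴) has coefficients 1,1,1,1,1,0,0,0,0,0,0,0,0,0,0,0,0 for degrees 0…16.
Multiplying by (1 + x + 2x² - x⁴) gives running coefficients 1,2,4,4,3,2,1,-1,-1,0,0,0,0,0,0,0,0 for degrees 0…16.
Finally multiplying by (1 + x³)³, the product of all factors after the first has coefficients 1,2,4,7,9,14,16,14,17,16,8,7,7,0,-1,1,-1 for degrees 0…16.
[x¹⁶] = 1·(-1) − 3·1 + 3·(-1) − 1·0 = -7.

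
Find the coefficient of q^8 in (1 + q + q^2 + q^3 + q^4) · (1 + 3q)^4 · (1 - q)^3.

(1 + q + q^2 + q^3 + q^4) has coefficients 1,1,1,1,1 for degrees 0…4.
(1 + 3q)^4 has coefficients 1,12,54,108,81,0,0,0,0 for degrees 0…8.
Finally multiplying by (1 - q)^3, the product of all factors after the first has coefficients 1,9,21,-19,-93,27,135,-81,0 for degrees 0…8.
[q^8] = 1·0 + 1·(-81) + 1·135 + 1·27 + 1·(-93) = -12.

-12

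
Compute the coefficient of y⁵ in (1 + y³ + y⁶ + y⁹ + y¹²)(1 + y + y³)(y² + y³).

2

(1 + y³ + y⁶ + y⁹ + y¹²) has coefficients 1,0,0,1,0,0 for degrees 0…5.
(1 + y + y³) has coefficients 1,1,0,1,0,0 for degrees 0…5.
Finally multiplying by (y² + y³), the product of all factors after the first has coefficients 0,0,1,2,1,1 for degrees 0…5.
[y⁵] = 1·1 + 1·1 = 2.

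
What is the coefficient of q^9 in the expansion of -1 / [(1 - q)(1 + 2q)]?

Partial fractions give a closed form: a_n = (-1/3)·1^n + (-2/3)·(-2)^n.
At n = 9: a_9 = 341.

341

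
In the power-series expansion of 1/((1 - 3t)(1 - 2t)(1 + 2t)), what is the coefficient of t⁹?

The denominator gives the recurrence a_n = 3a_(n−1) + 4a_(n−2) − 12a_(n−3) for n ≥ 3; the numerator fixes a_0 = 1, a_1 = 3, a_2 = 13.
Iterating: 1, 3, 13, 39, 133, 399, 1261, 3783, 11605, 34815, so a_9 = 34815.

34815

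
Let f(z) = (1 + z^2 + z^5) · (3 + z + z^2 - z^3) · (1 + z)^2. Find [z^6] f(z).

(1 + z^2 + z^5) has coefficients 1,0,1,0,0,1 for degrees 0…5.
(3 + z + z^2 - z^3) has coefficients 3,1,1,-1,0,0,0 for degrees 0…6.
Finally multiplying by (1 + z)^2, the product of all factors after the first has coefficients 3,7,6,2,-1,-1,0 for degrees 0…6.
[z^6] = 1·0 + 1·(-1) + 1·7 = 6.

6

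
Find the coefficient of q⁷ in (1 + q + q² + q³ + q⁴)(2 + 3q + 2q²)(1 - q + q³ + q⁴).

12

(1 + q + q² + q³ + q⁴) has coefficients 1,1,1,1,1 for degrees 0…4.
(2 + 3q + 2q²) has coefficients 2,3,2,0,0,0,0,0 for degrees 0…7.
Finally multiplying by (1 - q + q³ + q⁴), the product of all factors after the first has coefficients 2,1,-1,0,5,5,2,0 for degrees 0…7.
[q⁷] = 1·0 + 1·2 + 1·5 + 1·5 + 1·0 = 12.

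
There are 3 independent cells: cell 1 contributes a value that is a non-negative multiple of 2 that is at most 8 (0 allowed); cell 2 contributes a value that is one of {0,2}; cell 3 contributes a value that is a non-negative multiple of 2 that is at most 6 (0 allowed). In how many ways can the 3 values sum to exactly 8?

The generating function for the choices is (1 + z² + z⁴ + z⁶ + z⁸)·(1 + z²)·(1 + z² + z⁴ + z⁶); the count is [z⁸].
(1 + z² + z⁴ + z⁶ + z⁸) has coefficients 1,0,1,0,1,0,1,0,1 for degrees 0…8.
(1 + z²) has coefficients 1,0,1,0,0,0,0,0,0 for degrees 0…8.
Finally multiplying by (1 + z² + z⁴ + z⁶), the product of all factors after the first has coefficients 1,0,2,0,2,0,2,0,1 for degrees 0…8.
[z⁸] = 1·1 + 1·2 + 1·2 + 1·2 + 1·1 = 8.

8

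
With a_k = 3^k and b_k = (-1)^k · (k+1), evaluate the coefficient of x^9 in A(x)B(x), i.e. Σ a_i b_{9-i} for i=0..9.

This is [x^9] in the product of the two ordinary generating functions.
Σ = 1·(-10) + 3·9 + 9·(-8) + 27·7 + 81·(-6) + 243·5 + 729·(-4) + 2187·3 + 6561·(-2) + 19683·1 = 11069.

11069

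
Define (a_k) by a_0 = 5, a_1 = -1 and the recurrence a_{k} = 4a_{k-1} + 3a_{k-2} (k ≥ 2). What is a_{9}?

424607

The ordinary generating function has denominator 1 - 4t - 3t^2.
Iterating the recurrence: a_0,…,a_{9} = 5, -1, 11, 41, 197, 911, 4235, 19673, 91397, 424607.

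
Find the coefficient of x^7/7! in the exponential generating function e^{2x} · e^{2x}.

The EGF product rule gives c_7 = Σ_{k_1+k_2=7} C(7; k_1,k_2) · ∏ g_i(k_i), where e^{2x} gives (2)^k; e^{2x} gives (2)^k.
g_1(k) for k = 0…7: 1, 2, 4, 8, 16, 32, 64, 128.
g_2(k) for k = 0…7: 1, 2, 4, 8, 16, 32, 64, 128.
c_7 = Σ_k C(7,k)·g_1(k)·g_2(7−k) = 1·1·128 + 7·2·64 + 21·4·32 + 35·8·16 + 35·16·8 + 21·32·4 + 7·64·2 + 1·128·1 = 128 + 896 + 2688 + 4480 + 4480 + 2688 + 896 + 128 = 16384.

16384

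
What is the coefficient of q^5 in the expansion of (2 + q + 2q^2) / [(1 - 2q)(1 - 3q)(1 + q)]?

The denominator gives the recurrence a_n = 4a_(n−1) − a_(n−2) − 6a_(n−3) for n ≥ 3; the numerator fixes a_0 = 2, a_1 = 9, a_2 = 36.
Iterating: 2, 9, 36, 123, 402, 1269, so a_5 = 1269.

1269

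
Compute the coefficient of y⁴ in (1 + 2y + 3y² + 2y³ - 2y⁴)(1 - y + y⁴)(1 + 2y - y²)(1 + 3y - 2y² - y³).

(1 + 2y + 3y² + 2y³ - 2y⁴) has coefficients 1,2,3,2,-2 for degrees 0…4.
(1 - y + y⁴) has coefficients 1,-1,0,0,1 for degrees 0…4.
Multiplying by (1 + 2y - y²) gives running coefficients 1,1,-3,1,1 for degrees 0…4.
Finally multiplying by (1 + 3y - 2y² - y³), the product of all factors after the first has coefficients 1,4,-2,-11,9 for degrees 0…4.
[y⁴] = 1·9 + 2·(-11) + 3·(-2) + 2·4 − 2·1 = -13.

-13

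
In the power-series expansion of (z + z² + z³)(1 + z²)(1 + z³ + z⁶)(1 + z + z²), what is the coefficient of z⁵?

(z + z² + z³) has coefficients 0,1,1,1 for degrees 0…3.
(1 + z²) has coefficients 1,0,1,0,0,0 for degrees 0…5.
Multiplying by (1 + z³ + z⁶) gives running coefficients 1,0,1,1,0,1 for degrees 0…5.
Finally multiplying by (1 + z + z²), the product of all factors after the first has coefficients 1,1,2,2,2,2 for degrees 0…5.
[z⁵] = 1·2 + 1·2 + 1·2 = 6.

6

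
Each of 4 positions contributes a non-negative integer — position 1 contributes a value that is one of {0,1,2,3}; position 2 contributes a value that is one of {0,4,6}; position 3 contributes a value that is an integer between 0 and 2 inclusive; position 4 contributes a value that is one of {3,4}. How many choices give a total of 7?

6

The generating function for the choices is (1 + y + y² + y³)·(1 + y⁴ + y⁶)·(1 + y + y²)·(y³ + y⁴); the count is [y⁷].
(1 + y + y² + y³) has coefficients 1,1,1,1 for degrees 0…3.
(1 + y⁴ + y⁶) has coefficients 1,0,0,0,1,0,1,0 for degrees 0…7.
Multiplying by (1 + y + y²) gives running coefficients 1,1,1,0,1,1,2,1 for degrees 0…7.
Finally multiplying by (y³ + y⁴), the product of all factors after the first has coefficients 0,0,0,1,2,2,1,1 for degrees 0…7.
[y⁷] = 1·1 + 1·1 + 1·2 + 1·2 = 6.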